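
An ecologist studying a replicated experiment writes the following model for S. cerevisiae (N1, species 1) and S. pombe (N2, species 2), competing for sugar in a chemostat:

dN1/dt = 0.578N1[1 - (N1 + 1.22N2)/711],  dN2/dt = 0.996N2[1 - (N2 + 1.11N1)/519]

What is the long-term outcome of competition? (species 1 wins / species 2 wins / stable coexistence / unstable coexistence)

species 1 excludes species 2

Compare the nullcline intercepts: K1/α12 = 711/1.22 = 583 > K2 = 519; K2/α21 = 519/1.11 = 468 < K1 = 711.
Since the inequalities point opposite ways, species 1 can invade but species 2 cannot.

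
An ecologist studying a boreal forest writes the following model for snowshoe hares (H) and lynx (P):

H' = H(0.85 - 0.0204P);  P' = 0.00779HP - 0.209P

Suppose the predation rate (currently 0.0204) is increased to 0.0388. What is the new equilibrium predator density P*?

At the interior fixed point, setting dH/dt = 0 with H > 0 fixes P* = (prey growth rate)/(HP coefficient) — independent of the other coefficients.
With the change, P* = 0.85/0.0388 = 21.9; it falls from 41.7.

P* ≈ 21.9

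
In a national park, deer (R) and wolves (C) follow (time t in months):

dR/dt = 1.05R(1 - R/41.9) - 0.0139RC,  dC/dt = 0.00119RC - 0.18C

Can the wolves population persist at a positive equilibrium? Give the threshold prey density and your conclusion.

The predator equation gives dC/dt > 0 only when R > 0.18/0.00119 = 151.
Without the predator, R → K = 41.9. Since 41.9 < 151, the predator cannot invade.

Threshold R = 151; K < 151, so no, the predator goes extinct.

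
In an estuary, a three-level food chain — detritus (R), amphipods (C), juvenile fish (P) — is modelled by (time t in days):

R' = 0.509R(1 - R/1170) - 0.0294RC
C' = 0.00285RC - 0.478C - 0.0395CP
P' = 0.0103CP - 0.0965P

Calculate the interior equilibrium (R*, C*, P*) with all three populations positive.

R* ≈ 537, C* ≈ 9.37, P* ≈ 26.6

From dP/dt = 0: 0.0103C* = 0.0965, so C* = 9.37.
From dR/dt = 0: 0.509(1 - R*/1170) = 0.0294·9.37, giving R* = 1170·(1 - 0.541) = 537.
From dC/dt = 0: 0.00285·537 - 0.478 = 0.0395P*, so P* = 1.05/0.0395 = 26.6.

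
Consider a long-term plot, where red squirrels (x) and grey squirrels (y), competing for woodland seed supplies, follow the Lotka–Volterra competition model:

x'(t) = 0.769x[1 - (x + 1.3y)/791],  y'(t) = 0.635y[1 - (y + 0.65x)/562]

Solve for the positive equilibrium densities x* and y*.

Setting both brackets to zero gives the nullclines x + 1.3y = 791 and 0.65x + y = 562.
Substituting y = 562 - 0.65x into the first: x(1 - 1.3·0.65) = 791 - 1.3·562.
So x* = 60.4/0.155 = 390, and then y* = 562 - 0.65·390 = 309.

x* ≈ 390, y* ≈ 309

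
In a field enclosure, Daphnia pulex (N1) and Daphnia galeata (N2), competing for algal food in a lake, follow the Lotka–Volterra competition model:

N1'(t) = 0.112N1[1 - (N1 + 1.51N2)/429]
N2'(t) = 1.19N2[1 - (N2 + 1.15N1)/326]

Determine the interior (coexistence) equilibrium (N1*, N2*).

N1* ≈ 85.9, N2* ≈ 227

Setting both brackets to zero gives the nullclines N1 + 1.51N2 = 429 and 1.15N1 + N2 = 326.
Substituting N2 = 326 - 1.15N1 into the first: N1(1 - 1.51·1.15) = 429 - 1.51·326.
So N1* = -63.3/-0.736 = 85.9, and then N2* = 326 - 1.15·85.9 = 227.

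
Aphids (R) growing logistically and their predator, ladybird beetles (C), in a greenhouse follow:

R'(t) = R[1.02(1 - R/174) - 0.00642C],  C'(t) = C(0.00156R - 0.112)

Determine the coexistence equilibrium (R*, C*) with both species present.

From dC/dt = 0 with C > 0: 0.00156R* = 0.112, so R* = 71.8.
Substitute into dR/dt = 0: 1.02(1 - 71.8/174) = 0.00642C*.
The bracket is 0.587, giving C* = 0.599/0.00642 = 93.3.

R* ≈ 71.8, C* ≈ 93.3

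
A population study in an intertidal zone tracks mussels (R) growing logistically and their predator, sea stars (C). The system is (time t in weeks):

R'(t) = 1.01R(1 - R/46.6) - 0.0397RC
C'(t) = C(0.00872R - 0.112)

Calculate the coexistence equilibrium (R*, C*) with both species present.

From dC/dt = 0 with C > 0: 0.00872R* = 0.112, so R* = 12.8.
Substitute into dR/dt = 0: 1.01(1 - 12.8/46.6) = 0.0397C*.
The bracket is 0.724, giving C* = 0.732/0.0397 = 18.4.

R* ≈ 12.8, C* ≈ 18.4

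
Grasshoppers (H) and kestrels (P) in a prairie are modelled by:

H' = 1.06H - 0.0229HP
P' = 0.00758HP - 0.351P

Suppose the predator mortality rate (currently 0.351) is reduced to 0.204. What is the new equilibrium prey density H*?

At the interior fixed point, setting dP/dt = 0 with P > 0 fixes H* = (predator death rate)/(HP coefficient) — independent of the other coefficients.
With the change, H* = 0.204/0.00758 = 26.9; it falls from 46.3.

H* ≈ 26.9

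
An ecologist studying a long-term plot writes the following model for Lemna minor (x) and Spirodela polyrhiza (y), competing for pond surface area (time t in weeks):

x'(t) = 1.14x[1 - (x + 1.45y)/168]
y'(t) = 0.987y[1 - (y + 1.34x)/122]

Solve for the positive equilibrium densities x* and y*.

x* ≈ 9.44, y* ≈ 109

Setting both brackets to zero gives the nullclines x + 1.45y = 168 and 1.34x + y = 122.
Substituting y = 122 - 1.34x into the first: x(1 - 1.45·1.34) = 168 - 1.45·122.
So x* = -8.9/-0.943 = 9.44, and then y* = 122 - 1.34·9.44 = 109.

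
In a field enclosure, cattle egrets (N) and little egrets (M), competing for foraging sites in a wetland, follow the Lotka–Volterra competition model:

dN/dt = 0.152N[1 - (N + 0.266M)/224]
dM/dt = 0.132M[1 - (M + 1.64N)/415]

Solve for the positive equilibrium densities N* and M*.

N* ≈ 202, M* ≈ 84.5

Setting both brackets to zero gives the nullclines N + 0.266M = 224 and 1.64N + M = 415.
Substituting M = 415 - 1.64N into the first: N(1 - 0.266·1.64) = 224 - 0.266·415.
So N* = 114/0.564 = 202, and then M* = 415 - 1.64·202 = 84.5.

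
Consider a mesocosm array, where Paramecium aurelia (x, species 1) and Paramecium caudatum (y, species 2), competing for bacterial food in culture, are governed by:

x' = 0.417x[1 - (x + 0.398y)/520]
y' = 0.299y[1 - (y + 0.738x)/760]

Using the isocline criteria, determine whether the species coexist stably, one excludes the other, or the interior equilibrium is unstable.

Compare the nullcline intercepts: K1/α12 = 520/0.398 = 1310 > K2 = 760; K2/α21 = 760/0.738 = 1030 > K1 = 520.
Since both inequalities hold, each species can invade when rare, so the interior equilibrium is stable.

stable coexistence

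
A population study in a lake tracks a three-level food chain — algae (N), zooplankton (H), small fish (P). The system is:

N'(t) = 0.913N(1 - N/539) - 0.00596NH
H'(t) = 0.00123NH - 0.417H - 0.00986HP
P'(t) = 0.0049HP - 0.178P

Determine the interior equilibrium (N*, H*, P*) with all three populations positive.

N* ≈ 411, H* ≈ 36.3, P* ≈ 9

From dP/dt = 0: 0.0049H* = 0.178, so H* = 36.3.
From dN/dt = 0: 0.913(1 - N*/539) = 0.00596·36.3, giving N* = 539·(1 - 0.237) = 411.
From dH/dt = 0: 0.00123·411 - 0.417 = 0.00986P*, so P* = 0.0888/0.00986 = 9.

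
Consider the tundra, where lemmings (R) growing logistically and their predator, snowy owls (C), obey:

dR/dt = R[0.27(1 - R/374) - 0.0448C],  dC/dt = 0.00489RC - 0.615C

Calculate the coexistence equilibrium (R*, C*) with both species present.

From dC/dt = 0 with C > 0: 0.00489R* = 0.615, so R* = 126.
Substitute into dR/dt = 0: 0.27(1 - 126/374) = 0.0448C*.
The bracket is 0.664, giving C* = 0.179/0.0448 = 4.

R* ≈ 126, C* ≈ 4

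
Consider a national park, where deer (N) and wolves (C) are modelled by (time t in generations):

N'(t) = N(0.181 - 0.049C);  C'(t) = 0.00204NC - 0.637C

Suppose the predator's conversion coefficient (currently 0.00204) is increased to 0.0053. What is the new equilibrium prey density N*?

At the interior fixed point, setting dC/dt = 0 with C > 0 fixes N* = (predator death rate)/(NC coefficient) — independent of the other coefficients.
With the change, N* = 0.637/0.0053 = 120; it falls from 312.

N* ≈ 120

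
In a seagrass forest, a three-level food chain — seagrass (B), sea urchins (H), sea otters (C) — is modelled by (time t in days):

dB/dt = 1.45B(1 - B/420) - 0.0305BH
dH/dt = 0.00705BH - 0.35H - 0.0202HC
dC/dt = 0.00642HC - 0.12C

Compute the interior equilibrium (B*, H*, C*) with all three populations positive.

B* ≈ 255, H* ≈ 18.7, C* ≈ 71.6

From dC/dt = 0: 0.00642H* = 0.12, so H* = 18.7.
From dB/dt = 0: 1.45(1 - B*/420) = 0.0305·18.7, giving B* = 420·(1 - 0.393) = 255.
From dH/dt = 0: 0.00705·255 - 0.35 = 0.0202C*, so C* = 1.45/0.0202 = 71.6.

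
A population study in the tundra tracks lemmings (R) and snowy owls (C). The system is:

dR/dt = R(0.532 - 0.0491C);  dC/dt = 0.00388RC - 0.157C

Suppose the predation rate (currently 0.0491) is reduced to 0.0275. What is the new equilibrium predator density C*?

C* ≈ 19.3

At the interior fixed point, setting dR/dt = 0 with R > 0 fixes C* = (prey growth rate)/(RC coefficient) — independent of the other coefficients.
With the change, C* = 0.532/0.0275 = 19.3; it rises from 10.8.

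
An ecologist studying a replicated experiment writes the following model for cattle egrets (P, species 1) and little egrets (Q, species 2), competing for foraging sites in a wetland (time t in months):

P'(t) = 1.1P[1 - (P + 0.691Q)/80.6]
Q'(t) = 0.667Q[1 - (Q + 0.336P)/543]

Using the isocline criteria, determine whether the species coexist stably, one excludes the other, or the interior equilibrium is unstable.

species 2 excludes species 1

Compare the nullcline intercepts: K1/α12 = 80.6/0.691 = 117 < K2 = 543; K2/α21 = 543/0.336 = 1620 > K1 = 80.6.
Since the inequalities point opposite ways, species 2 can invade but species 1 cannot.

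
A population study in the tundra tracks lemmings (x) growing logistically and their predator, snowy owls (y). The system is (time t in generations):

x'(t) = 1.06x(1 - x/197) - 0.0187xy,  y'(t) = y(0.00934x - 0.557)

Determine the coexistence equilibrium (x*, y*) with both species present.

From dy/dt = 0 with y > 0: 0.00934x* = 0.557, so x* = 59.6.
Substitute into dx/dt = 0: 1.06(1 - 59.6/197) = 0.0187y*.
The bracket is 0.697, giving y* = 0.739/0.0187 = 39.5.

x* ≈ 59.6, y* ≈ 39.5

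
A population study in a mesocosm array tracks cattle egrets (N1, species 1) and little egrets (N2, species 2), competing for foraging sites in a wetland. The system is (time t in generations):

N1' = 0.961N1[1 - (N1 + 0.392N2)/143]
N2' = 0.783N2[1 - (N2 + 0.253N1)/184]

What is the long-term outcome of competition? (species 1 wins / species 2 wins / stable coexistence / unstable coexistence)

stable coexistence

Compare the nullcline intercepts: K1/α12 = 143/0.392 = 365 > K2 = 184; K2/α21 = 184/0.253 = 727 > K1 = 143.
Since both inequalities hold, each species can invade when rare, so the interior equilibrium is stable.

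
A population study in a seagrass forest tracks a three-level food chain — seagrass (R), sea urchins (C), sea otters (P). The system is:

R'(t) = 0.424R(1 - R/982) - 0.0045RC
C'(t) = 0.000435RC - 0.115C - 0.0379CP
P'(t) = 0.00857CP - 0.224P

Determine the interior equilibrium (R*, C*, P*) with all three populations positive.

From dP/dt = 0: 0.00857C* = 0.224, so C* = 26.1.
From dR/dt = 0: 0.424(1 - R*/982) = 0.0045·26.1, giving R* = 982·(1 - 0.277) = 710.
From dC/dt = 0: 0.000435·710 - 0.115 = 0.0379P*, so P* = 0.194/0.0379 = 5.11.

R* ≈ 710, C* ≈ 26.1, P* ≈ 5.11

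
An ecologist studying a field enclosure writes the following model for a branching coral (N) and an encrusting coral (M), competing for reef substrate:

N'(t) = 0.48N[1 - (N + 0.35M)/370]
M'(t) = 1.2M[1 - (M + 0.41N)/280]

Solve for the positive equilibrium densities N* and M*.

Setting both brackets to zero gives the nullclines N + 0.35M = 370 and 0.41N + M = 280.
Substituting M = 280 - 0.41N into the first: N(1 - 0.35·0.41) = 370 - 0.35·280.
So N* = 272/0.857 = 318, and then M* = 280 - 0.41·318 = 150.

N* ≈ 318, M* ≈ 150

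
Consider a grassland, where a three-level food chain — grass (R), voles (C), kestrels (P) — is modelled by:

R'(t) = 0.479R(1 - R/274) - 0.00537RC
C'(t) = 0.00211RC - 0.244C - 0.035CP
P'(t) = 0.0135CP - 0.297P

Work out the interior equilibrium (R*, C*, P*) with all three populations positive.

R* ≈ 206, C* ≈ 22, P* ≈ 5.47

From dP/dt = 0: 0.0135C* = 0.297, so C* = 22.
From dR/dt = 0: 0.479(1 - R*/274) = 0.00537·22, giving R* = 274·(1 - 0.247) = 206.
From dC/dt = 0: 0.00211·206 - 0.244 = 0.035P*, so P* = 0.192/0.035 = 5.47.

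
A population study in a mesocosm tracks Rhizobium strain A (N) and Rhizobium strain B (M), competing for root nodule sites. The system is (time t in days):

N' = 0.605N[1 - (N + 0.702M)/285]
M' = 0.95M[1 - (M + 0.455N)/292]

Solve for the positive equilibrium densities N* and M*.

Setting both brackets to zero gives the nullclines N + 0.702M = 285 and 0.455N + M = 292.
Substituting M = 292 - 0.455N into the first: N(1 - 0.702·0.455) = 285 - 0.702·292.
So N* = 80/0.681 = 118, and then M* = 292 - 0.455·118 = 239.

N* ≈ 118, M* ≈ 239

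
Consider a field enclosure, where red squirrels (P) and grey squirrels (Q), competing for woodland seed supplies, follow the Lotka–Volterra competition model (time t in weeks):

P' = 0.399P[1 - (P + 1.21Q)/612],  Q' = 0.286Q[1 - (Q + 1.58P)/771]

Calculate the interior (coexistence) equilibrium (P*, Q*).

Setting both brackets to zero gives the nullclines P + 1.21Q = 612 and 1.58P + Q = 771.
Substituting Q = 771 - 1.58P into the first: P(1 - 1.21·1.58) = 612 - 1.21·771.
So P* = -321/-0.912 = 352, and then Q* = 771 - 1.58·352 = 215.

P* ≈ 352, Q* ≈ 215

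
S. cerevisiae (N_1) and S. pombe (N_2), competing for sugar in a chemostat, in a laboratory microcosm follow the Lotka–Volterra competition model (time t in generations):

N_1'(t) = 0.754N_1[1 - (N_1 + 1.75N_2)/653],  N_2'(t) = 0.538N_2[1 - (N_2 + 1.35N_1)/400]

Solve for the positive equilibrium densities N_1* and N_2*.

N_1* ≈ 34.5, N_2* ≈ 353

Setting both brackets to zero gives the nullclines N_1 + 1.75N_2 = 653 and 1.35N_1 + N_2 = 400.
Substituting N_2 = 400 - 1.35N_1 into the first: N_1(1 - 1.75·1.35) = 653 - 1.75·400.
So N_1* = -47/-1.36 = 34.5, and then N_2* = 400 - 1.35·34.5 = 353.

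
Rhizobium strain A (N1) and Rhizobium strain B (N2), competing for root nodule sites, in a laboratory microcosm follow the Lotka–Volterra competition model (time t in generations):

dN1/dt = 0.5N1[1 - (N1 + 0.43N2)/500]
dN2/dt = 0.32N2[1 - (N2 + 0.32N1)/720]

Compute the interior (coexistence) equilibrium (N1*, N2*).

Setting both brackets to zero gives the nullclines N1 + 0.43N2 = 500 and 0.32N1 + N2 = 720.
Substituting N2 = 720 - 0.32N1 into the first: N1(1 - 0.43·0.32) = 500 - 0.43·720.
So N1* = 190/0.862 = 221, and then N2* = 720 - 0.32·221 = 649.

N1* ≈ 221, N2* ≈ 649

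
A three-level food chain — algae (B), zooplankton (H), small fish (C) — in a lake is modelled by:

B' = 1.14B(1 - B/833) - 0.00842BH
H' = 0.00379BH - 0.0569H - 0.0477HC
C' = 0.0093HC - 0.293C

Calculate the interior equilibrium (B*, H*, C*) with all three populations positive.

B* ≈ 639, H* ≈ 31.5, C* ≈ 49.6

From dC/dt = 0: 0.0093H* = 0.293, so H* = 31.5.
From dB/dt = 0: 1.14(1 - B*/833) = 0.00842·31.5, giving B* = 833·(1 - 0.233) = 639.
From dH/dt = 0: 0.00379·639 - 0.0569 = 0.0477C*, so C* = 2.37/0.0477 = 49.6.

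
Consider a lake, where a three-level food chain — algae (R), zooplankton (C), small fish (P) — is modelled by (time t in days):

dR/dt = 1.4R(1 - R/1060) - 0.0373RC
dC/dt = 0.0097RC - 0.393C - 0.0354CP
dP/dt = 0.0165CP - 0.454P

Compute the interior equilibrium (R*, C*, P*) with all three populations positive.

From dP/dt = 0: 0.0165C* = 0.454, so C* = 27.5.
From dR/dt = 0: 1.4(1 - R*/1060) = 0.0373·27.5, giving R* = 1060·(1 - 0.733) = 283.
From dC/dt = 0: 0.0097·283 - 0.393 = 0.0354P*, so P* = 2.35/0.0354 = 66.4.

R* ≈ 283, C* ≈ 27.5, P* ≈ 66.4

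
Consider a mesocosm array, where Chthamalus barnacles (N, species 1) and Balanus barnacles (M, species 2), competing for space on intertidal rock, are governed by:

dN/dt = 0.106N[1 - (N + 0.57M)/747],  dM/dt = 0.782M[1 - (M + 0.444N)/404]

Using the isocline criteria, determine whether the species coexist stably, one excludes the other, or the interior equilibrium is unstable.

Compare the nullcline intercepts: K1/α12 = 747/0.57 = 1310 > K2 = 404; K2/α21 = 404/0.444 = 910 > K1 = 747.
Since both inequalities hold, each species can invade when rare, so the interior equilibrium is stable.

stable coexistence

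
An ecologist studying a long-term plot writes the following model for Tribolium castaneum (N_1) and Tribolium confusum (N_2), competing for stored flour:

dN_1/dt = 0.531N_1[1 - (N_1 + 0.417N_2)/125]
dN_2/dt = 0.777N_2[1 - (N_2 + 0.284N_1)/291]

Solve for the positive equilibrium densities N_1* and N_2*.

N_1* ≈ 4.14, N_2* ≈ 290

Setting both brackets to zero gives the nullclines N_1 + 0.417N_2 = 125 and 0.284N_1 + N_2 = 291.
Substituting N_2 = 291 - 0.284N_1 into the first: N_1(1 - 0.417·0.284) = 125 - 0.417·291.
So N_1* = 3.65/0.882 = 4.14, and then N_2* = 291 - 0.284·4.14 = 290.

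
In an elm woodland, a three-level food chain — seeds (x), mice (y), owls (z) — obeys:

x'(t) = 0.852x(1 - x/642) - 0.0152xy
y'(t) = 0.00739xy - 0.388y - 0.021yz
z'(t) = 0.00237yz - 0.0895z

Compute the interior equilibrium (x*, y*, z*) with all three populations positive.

x* ≈ 209, y* ≈ 37.8, z* ≈ 55.2

From dz/dt = 0: 0.00237y* = 0.0895, so y* = 37.8.
From dx/dt = 0: 0.852(1 - x*/642) = 0.0152·37.8, giving x* = 642·(1 - 0.674) = 209.
From dy/dt = 0: 0.00739·209 - 0.388 = 0.021z*, so z* = 1.16/0.021 = 55.2.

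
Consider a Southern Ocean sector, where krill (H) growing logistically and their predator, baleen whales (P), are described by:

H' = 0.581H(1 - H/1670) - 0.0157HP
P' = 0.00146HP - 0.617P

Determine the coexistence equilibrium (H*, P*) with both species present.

H* ≈ 423, P* ≈ 27.6

From dP/dt = 0 with P > 0: 0.00146H* = 0.617, so H* = 423.
Substitute into dH/dt = 0: 0.581(1 - 423/1670) = 0.0157P*.
The bracket is 0.747, giving P* = 0.434/0.0157 = 27.6.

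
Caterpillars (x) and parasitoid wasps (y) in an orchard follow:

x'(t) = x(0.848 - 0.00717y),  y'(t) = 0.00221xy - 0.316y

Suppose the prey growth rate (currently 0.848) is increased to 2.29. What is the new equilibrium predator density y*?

At the interior fixed point, setting dx/dt = 0 with x > 0 fixes y* = (prey growth rate)/(xy coefficient) — independent of the other coefficients.
With the change, y* = 2.29/0.00717 = 319; it rises from 118.

y* ≈ 319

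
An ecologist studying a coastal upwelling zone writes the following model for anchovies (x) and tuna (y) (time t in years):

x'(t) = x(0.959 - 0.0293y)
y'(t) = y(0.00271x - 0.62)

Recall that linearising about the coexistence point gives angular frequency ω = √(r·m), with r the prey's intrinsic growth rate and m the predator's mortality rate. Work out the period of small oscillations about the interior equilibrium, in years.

Here r = 0.959 and m = 0.62, so r·m = 0.595.
ω = √0.595 = 0.771 per year, hence T = 2π/ω ≈ 8.15 years.

T ≈ 8.15 years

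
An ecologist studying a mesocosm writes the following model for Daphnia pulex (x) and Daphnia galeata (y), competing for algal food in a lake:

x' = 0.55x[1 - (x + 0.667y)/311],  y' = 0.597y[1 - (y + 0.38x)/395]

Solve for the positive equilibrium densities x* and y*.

Setting both brackets to zero gives the nullclines x + 0.667y = 311 and 0.38x + y = 395.
Substituting y = 395 - 0.38x into the first: x(1 - 0.667·0.38) = 311 - 0.667·395.
So x* = 47.5/0.747 = 63.7, and then y* = 395 - 0.38·63.7 = 371.

x* ≈ 63.7, y* ≈ 371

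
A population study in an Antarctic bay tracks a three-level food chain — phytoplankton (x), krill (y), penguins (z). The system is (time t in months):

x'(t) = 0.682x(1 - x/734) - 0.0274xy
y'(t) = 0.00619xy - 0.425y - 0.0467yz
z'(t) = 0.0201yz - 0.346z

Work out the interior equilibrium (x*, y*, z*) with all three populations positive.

From dz/dt = 0: 0.0201y* = 0.346, so y* = 17.2.
From dx/dt = 0: 0.682(1 - x*/734) = 0.0274·17.2, giving x* = 734·(1 - 0.692) = 226.
From dy/dt = 0: 0.00619·226 - 0.425 = 0.0467z*, so z* = 0.976/0.0467 = 20.9.

x* ≈ 226, y* ≈ 17.2, z* ≈ 20.9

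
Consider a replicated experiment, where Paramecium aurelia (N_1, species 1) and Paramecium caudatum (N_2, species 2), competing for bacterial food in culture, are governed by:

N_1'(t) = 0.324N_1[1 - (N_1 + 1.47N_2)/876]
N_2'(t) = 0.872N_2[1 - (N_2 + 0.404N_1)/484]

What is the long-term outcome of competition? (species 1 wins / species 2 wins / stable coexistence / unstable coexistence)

Compare the nullcline intercepts: K1/α12 = 876/1.47 = 596 > K2 = 484; K2/α21 = 484/0.404 = 1200 > K1 = 876.
Since both inequalities hold, each species can invade when rare, so the interior equilibrium is stable.

stable coexistence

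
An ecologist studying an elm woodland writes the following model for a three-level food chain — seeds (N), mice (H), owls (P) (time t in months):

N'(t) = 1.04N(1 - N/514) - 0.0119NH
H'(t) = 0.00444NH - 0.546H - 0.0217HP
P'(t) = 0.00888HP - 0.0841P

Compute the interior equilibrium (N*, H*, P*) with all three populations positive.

From dP/dt = 0: 0.00888H* = 0.0841, so H* = 9.47.
From dN/dt = 0: 1.04(1 - N*/514) = 0.0119·9.47, giving N* = 514·(1 - 0.108) = 458.
From dH/dt = 0: 0.00444·458 - 0.546 = 0.0217P*, so P* = 1.49/0.0217 = 68.6.

N* ≈ 458, H* ≈ 9.47, P* ≈ 68.6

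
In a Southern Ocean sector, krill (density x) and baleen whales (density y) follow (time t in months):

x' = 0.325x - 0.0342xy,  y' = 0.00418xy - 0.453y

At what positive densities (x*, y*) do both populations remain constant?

x* ≈ 108, y* ≈ 9.5

Set dy/dt = 0 with y > 0: 0.00418x - 0.453 = 0, so x* = 0.453/0.00418 = 108.
Set dx/dt = 0 with x > 0: 0.325 - 0.0342y = 0, so y* = 0.325/0.0342 = 9.5.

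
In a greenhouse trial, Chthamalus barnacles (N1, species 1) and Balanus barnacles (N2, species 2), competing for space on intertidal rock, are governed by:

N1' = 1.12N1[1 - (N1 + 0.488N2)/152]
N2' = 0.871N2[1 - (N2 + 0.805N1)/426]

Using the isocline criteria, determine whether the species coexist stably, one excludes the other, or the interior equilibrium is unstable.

species 2 excludes species 1

Compare the nullcline intercepts: K1/α12 = 152/0.488 = 311 < K2 = 426; K2/α21 = 426/0.805 = 529 > K1 = 152.
Since the inequalities point opposite ways, species 2 can invade but species 1 cannot.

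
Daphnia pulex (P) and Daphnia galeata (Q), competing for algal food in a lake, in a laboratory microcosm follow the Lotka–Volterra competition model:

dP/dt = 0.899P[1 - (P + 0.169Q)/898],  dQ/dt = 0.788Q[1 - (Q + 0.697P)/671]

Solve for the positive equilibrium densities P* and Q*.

Setting both brackets to zero gives the nullclines P + 0.169Q = 898 and 0.697P + Q = 671.
Substituting Q = 671 - 0.697P into the first: P(1 - 0.169·0.697) = 898 - 0.169·671.
So P* = 785/0.882 = 889, and then Q* = 671 - 0.697·889 = 51.1.

P* ≈ 889, Q* ≈ 51.1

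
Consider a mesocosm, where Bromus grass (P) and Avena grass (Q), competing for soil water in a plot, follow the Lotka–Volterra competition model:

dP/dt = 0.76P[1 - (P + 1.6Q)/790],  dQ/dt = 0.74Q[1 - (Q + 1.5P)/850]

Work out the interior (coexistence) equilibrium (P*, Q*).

P* ≈ 407, Q* ≈ 239

Setting both brackets to zero gives the nullclines P + 1.6Q = 790 and 1.5P + Q = 850.
Substituting Q = 850 - 1.5P into the first: P(1 - 1.6·1.5) = 790 - 1.6·850.
So P* = -570/-1.4 = 407, and then Q* = 850 - 1.5·407 = 239.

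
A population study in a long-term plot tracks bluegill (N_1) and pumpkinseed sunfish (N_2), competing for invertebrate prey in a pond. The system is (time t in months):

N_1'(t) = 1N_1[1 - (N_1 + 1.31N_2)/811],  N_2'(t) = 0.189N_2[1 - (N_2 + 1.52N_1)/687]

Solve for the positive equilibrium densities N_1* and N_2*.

N_1* ≈ 89.8, N_2* ≈ 551

Setting both brackets to zero gives the nullclines N_1 + 1.31N_2 = 811 and 1.52N_1 + N_2 = 687.
Substituting N_2 = 687 - 1.52N_1 into the first: N_1(1 - 1.31·1.52) = 811 - 1.31·687.
So N_1* = -89/-0.991 = 89.8, and then N_2* = 687 - 1.52·89.8 = 551.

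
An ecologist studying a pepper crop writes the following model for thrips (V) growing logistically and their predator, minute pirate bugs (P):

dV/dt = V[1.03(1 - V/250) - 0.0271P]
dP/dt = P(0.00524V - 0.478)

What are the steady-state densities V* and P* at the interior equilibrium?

From dP/dt = 0 with P > 0: 0.00524V* = 0.478, so V* = 91.2.
Substitute into dV/dt = 0: 1.03(1 - 91.2/250) = 0.0271P*.
The bracket is 0.635, giving P* = 0.654/0.0271 = 24.1.

V* ≈ 91.2, P* ≈ 24.1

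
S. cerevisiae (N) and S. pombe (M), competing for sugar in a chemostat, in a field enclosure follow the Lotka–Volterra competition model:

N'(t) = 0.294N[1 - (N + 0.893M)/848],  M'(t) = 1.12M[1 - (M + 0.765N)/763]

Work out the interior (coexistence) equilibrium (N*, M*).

N* ≈ 526, M* ≈ 361

Setting both brackets to zero gives the nullclines N + 0.893M = 848 and 0.765N + M = 763.
Substituting M = 763 - 0.765N into the first: N(1 - 0.893·0.765) = 848 - 0.893·763.
So N* = 167/0.317 = 526, and then M* = 763 - 0.765·526 = 361.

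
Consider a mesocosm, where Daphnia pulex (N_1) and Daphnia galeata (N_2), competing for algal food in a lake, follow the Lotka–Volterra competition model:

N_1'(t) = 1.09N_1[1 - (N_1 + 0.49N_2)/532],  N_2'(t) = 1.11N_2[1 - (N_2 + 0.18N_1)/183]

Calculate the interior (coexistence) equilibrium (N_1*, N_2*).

N_1* ≈ 485, N_2* ≈ 95.7

Setting both brackets to zero gives the nullclines N_1 + 0.49N_2 = 532 and 0.18N_1 + N_2 = 183.
Substituting N_2 = 183 - 0.18N_1 into the first: N_1(1 - 0.49·0.18) = 532 - 0.49·183.
So N_1* = 442/0.912 = 485, and then N_2* = 183 - 0.18·485 = 95.7.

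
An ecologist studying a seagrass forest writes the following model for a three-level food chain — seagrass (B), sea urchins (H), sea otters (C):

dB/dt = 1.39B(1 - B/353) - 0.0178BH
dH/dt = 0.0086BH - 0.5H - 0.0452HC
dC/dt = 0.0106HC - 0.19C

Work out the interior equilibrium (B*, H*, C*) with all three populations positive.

From dC/dt = 0: 0.0106H* = 0.19, so H* = 17.9.
From dB/dt = 0: 1.39(1 - B*/353) = 0.0178·17.9, giving B* = 353·(1 - 0.23) = 272.
From dH/dt = 0: 0.0086·272 - 0.5 = 0.0452C*, so C* = 1.84/0.0452 = 40.7.

B* ≈ 272, H* ≈ 17.9, C* ≈ 40.7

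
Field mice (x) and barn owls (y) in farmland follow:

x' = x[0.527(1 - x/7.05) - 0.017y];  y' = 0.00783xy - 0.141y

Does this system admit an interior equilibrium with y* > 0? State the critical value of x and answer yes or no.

Threshold x = 18; K < 18, so no, the predator goes extinct.

The predator equation gives dy/dt > 0 only when x > 0.141/0.00783 = 18.
Without the predator, x → K = 7.05. Since 7.05 < 18, the predator cannot invade.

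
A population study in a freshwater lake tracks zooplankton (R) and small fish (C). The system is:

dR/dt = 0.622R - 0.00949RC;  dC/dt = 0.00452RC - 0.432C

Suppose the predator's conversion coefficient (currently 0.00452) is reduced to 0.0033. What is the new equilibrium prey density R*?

R* ≈ 131

At the interior fixed point, setting dC/dt = 0 with C > 0 fixes R* = (predator death rate)/(RC coefficient) — independent of the other coefficients.
With the change, R* = 0.432/0.0033 = 131; it rises from 95.6.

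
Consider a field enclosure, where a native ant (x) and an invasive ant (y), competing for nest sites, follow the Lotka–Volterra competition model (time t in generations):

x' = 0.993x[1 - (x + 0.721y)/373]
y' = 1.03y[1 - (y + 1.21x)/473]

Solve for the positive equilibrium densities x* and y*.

Setting both brackets to zero gives the nullclines x + 0.721y = 373 and 1.21x + y = 473.
Substituting y = 473 - 1.21x into the first: x(1 - 0.721·1.21) = 373 - 0.721·473.
So x* = 32/0.128 = 251, and then y* = 473 - 1.21·251 = 170.

x* ≈ 251, y* ≈ 170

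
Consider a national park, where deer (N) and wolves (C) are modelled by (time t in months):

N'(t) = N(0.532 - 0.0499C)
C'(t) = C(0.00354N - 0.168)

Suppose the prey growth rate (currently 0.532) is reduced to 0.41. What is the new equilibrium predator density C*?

C* ≈ 8.22

At the interior fixed point, setting dN/dt = 0 with N > 0 fixes C* = (prey growth rate)/(NC coefficient) — independent of the other coefficients.
With the change, C* = 0.41/0.0499 = 8.22; it falls from 10.7.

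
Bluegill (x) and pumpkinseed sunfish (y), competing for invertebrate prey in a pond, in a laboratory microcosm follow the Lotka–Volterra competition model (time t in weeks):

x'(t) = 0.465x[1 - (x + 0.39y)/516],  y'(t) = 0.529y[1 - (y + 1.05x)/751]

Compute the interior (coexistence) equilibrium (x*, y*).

x* ≈ 378, y* ≈ 354

Setting both brackets to zero gives the nullclines x + 0.39y = 516 and 1.05x + y = 751.
Substituting y = 751 - 1.05x into the first: x(1 - 0.39·1.05) = 516 - 0.39·751.
So x* = 223/0.591 = 378, and then y* = 751 - 1.05·378 = 354.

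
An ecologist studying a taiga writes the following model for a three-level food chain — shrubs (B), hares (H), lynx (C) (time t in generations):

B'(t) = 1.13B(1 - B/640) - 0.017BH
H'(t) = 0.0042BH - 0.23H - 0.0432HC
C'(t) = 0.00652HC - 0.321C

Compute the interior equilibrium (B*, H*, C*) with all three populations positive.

B* ≈ 166, H* ≈ 49.2, C* ≈ 10.8

From dC/dt = 0: 0.00652H* = 0.321, so H* = 49.2.
From dB/dt = 0: 1.13(1 - B*/640) = 0.017·49.2, giving B* = 640·(1 - 0.741) = 166.
From dH/dt = 0: 0.0042·166 - 0.23 = 0.0432C*, so C* = 0.467/0.0432 = 10.8.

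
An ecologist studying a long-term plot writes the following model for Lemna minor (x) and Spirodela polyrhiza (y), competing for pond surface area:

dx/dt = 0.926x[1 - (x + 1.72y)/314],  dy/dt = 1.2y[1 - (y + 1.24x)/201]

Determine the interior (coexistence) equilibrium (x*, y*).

x* ≈ 28, y* ≈ 166

Setting both brackets to zero gives the nullclines x + 1.72y = 314 and 1.24x + y = 201.
Substituting y = 201 - 1.24x into the first: x(1 - 1.72·1.24) = 314 - 1.72·201.
So x* = -31.7/-1.13 = 28, and then y* = 201 - 1.24·28 = 166.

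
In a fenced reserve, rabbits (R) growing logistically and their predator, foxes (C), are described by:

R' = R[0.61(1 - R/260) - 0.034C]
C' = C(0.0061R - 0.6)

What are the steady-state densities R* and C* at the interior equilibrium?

R* ≈ 98.4, C* ≈ 11.2

From dC/dt = 0 with C > 0: 0.0061R* = 0.6, so R* = 98.4.
Substitute into dR/dt = 0: 0.61(1 - 98.4/260) = 0.034C*.
The bracket is 0.622, giving C* = 0.379/0.034 = 11.2.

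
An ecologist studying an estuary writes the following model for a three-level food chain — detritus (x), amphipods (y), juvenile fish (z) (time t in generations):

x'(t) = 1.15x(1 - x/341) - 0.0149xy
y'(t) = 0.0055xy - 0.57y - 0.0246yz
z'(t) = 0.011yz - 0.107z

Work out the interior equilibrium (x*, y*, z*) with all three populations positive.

x* ≈ 298, y* ≈ 9.73, z* ≈ 43.5

From dz/dt = 0: 0.011y* = 0.107, so y* = 9.73.
From dx/dt = 0: 1.15(1 - x*/341) = 0.0149·9.73, giving x* = 341·(1 - 0.126) = 298.
From dy/dt = 0: 0.0055·298 - 0.57 = 0.0246z*, so z* = 1.07/0.0246 = 43.5.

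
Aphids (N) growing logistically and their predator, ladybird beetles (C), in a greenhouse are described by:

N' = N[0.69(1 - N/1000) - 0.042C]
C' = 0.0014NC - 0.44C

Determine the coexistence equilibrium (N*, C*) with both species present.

N* ≈ 314, C* ≈ 11.3

From dC/dt = 0 with C > 0: 0.0014N* = 0.44, so N* = 314.
Substitute into dN/dt = 0: 0.69(1 - 314/1000) = 0.042C*.
The bracket is 0.686, giving C* = 0.473/0.042 = 11.3.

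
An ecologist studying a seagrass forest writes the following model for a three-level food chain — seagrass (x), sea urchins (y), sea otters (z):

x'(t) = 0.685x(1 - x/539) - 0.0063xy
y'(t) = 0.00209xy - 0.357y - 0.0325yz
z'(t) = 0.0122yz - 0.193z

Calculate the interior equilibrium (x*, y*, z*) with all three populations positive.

From dz/dt = 0: 0.0122y* = 0.193, so y* = 15.8.
From dx/dt = 0: 0.685(1 - x*/539) = 0.0063·15.8, giving x* = 539·(1 - 0.145) = 461.
From dy/dt = 0: 0.00209·461 - 0.357 = 0.0325z*, so z* = 0.606/0.0325 = 18.6.

x* ≈ 461, y* ≈ 15.8, z* ≈ 18.6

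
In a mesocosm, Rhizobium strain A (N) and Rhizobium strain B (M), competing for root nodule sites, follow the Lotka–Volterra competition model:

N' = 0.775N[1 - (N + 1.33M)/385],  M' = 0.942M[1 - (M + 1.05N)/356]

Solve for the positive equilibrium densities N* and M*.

Setting both brackets to zero gives the nullclines N + 1.33M = 385 and 1.05N + M = 356.
Substituting M = 356 - 1.05N into the first: N(1 - 1.33·1.05) = 385 - 1.33·356.
So N* = -88.5/-0.397 = 223, and then M* = 356 - 1.05·223 = 122.

N* ≈ 223, M* ≈ 122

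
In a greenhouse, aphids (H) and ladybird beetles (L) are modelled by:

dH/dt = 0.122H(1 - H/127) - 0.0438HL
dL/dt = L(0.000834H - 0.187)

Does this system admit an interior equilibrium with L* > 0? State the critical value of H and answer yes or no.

The predator equation gives dL/dt > 0 only when H > 0.187/0.000834 = 224.
Without the predator, H → K = 127. Since 127 < 224, the predator cannot invade.

Threshold H = 224; K < 224, so no, the predator goes extinct.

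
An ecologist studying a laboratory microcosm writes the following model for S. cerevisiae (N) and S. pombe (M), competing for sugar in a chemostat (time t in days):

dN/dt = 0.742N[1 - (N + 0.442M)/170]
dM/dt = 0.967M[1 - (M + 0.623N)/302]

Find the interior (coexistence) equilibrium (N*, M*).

Setting both brackets to zero gives the nullclines N + 0.442M = 170 and 0.623N + M = 302.
Substituting M = 302 - 0.623N into the first: N(1 - 0.442·0.623) = 170 - 0.442·302.
So N* = 36.5/0.725 = 50.4, and then M* = 302 - 0.623·50.4 = 271.

N* ≈ 50.4, M* ≈ 271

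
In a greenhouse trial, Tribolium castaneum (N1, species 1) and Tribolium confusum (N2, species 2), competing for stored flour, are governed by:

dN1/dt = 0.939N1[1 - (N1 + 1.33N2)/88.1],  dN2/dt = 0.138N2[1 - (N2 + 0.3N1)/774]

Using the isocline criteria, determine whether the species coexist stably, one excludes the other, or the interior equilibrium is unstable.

species 2 excludes species 1

Compare the nullcline intercepts: K1/α12 = 88.1/1.33 = 66.2 < K2 = 774; K2/α21 = 774/0.3 = 2580 > K1 = 88.1.
Since the inequalities point opposite ways, species 2 can invade but species 1 cannot.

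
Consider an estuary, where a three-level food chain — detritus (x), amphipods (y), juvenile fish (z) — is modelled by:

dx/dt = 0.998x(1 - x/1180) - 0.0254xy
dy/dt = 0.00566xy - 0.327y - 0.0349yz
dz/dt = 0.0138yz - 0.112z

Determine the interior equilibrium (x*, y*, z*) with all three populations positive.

x* ≈ 936, y* ≈ 8.12, z* ≈ 142

From dz/dt = 0: 0.0138y* = 0.112, so y* = 8.12.
From dx/dt = 0: 0.998(1 - x*/1180) = 0.0254·8.12, giving x* = 1180·(1 - 0.207) = 936.
From dy/dt = 0: 0.00566·936 - 0.327 = 0.0349z*, so z* = 4.97/0.0349 = 142.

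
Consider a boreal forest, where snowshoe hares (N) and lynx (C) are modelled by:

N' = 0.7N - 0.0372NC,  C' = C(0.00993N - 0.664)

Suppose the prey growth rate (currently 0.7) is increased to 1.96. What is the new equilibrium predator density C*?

C* ≈ 52.7

At the interior fixed point, setting dN/dt = 0 with N > 0 fixes C* = (prey growth rate)/(NC coefficient) — independent of the other coefficients.
With the change, C* = 1.96/0.0372 = 52.7; it rises from 18.8.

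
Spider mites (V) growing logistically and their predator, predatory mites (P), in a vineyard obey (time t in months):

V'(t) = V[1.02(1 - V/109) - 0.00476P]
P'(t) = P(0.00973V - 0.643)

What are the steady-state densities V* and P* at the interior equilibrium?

V* ≈ 66.1, P* ≈ 84.4

From dP/dt = 0 with P > 0: 0.00973V* = 0.643, so V* = 66.1.
Substitute into dV/dt = 0: 1.02(1 - 66.1/109) = 0.00476P*.
The bracket is 0.394, giving P* = 0.402/0.00476 = 84.4.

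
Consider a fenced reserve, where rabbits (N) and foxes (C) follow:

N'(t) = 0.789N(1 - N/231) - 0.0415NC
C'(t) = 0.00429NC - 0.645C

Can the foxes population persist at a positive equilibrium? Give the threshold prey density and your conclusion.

The predator equation gives dC/dt > 0 only when N > 0.645/0.00429 = 150.
Without the predator, N → K = 231. Since 231 > 150, the predator can invade and persist.

Threshold N = 150; K > 150, so yes, the predator persists.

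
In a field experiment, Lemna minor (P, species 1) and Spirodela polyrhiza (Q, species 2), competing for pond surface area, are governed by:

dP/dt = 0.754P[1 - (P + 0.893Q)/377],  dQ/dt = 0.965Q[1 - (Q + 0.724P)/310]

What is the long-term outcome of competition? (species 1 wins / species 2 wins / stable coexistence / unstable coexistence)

Compare the nullcline intercepts: K1/α12 = 377/0.893 = 422 > K2 = 310; K2/α21 = 310/0.724 = 428 > K1 = 377.
Since both inequalities hold, each species can invade when rare, so the interior equilibrium is stable.

stable coexistence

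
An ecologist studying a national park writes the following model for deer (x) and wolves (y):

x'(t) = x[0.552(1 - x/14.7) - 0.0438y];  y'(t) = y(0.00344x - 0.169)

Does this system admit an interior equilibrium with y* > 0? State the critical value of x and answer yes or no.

Threshold x = 49.1; K < 49.1, so no, the predator goes extinct.

The predator equation gives dy/dt > 0 only when x > 0.169/0.00344 = 49.1.
Without the predator, x → K = 14.7. Since 14.7 < 49.1, the predator cannot invade.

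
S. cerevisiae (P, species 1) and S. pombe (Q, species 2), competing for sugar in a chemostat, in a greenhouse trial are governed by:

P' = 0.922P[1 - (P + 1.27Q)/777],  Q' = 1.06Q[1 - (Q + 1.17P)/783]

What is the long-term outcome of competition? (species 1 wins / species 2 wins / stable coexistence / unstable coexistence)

unstable coexistence (outcome depends on initial conditions)

Compare the nullcline intercepts: K1/α12 = 777/1.27 = 612 < K2 = 783; K2/α21 = 783/1.17 = 669 < K1 = 777.
Since both are reversed, neither can invade when rare; the interior point is a saddle.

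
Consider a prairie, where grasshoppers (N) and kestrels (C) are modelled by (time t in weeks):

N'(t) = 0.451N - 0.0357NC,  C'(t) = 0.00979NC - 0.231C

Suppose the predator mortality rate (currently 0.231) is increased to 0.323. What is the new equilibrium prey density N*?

N* ≈ 33

At the interior fixed point, setting dC/dt = 0 with C > 0 fixes N* = (predator death rate)/(NC coefficient) — independent of the other coefficients.
With the change, N* = 0.323/0.00979 = 33; it rises from 23.6.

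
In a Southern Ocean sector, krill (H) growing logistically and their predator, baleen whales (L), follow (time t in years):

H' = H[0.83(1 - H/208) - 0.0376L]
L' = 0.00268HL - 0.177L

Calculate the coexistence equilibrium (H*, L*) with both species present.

H* ≈ 66, L* ≈ 15.1

From dL/dt = 0 with L > 0: 0.00268H* = 0.177, so H* = 66.
Substitute into dH/dt = 0: 0.83(1 - 66/208) = 0.0376L*.
The bracket is 0.682, giving L* = 0.566/0.0376 = 15.1.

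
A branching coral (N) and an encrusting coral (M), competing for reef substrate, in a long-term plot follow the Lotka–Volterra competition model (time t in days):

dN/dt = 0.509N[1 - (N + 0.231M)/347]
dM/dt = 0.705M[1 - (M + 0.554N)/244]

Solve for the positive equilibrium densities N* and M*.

Setting both brackets to zero gives the nullclines N + 0.231M = 347 and 0.554N + M = 244.
Substituting M = 244 - 0.554N into the first: N(1 - 0.231·0.554) = 347 - 0.231·244.
So N* = 291/0.872 = 333, and then M* = 244 - 0.554·333 = 59.4.

N* ≈ 333, M* ≈ 59.4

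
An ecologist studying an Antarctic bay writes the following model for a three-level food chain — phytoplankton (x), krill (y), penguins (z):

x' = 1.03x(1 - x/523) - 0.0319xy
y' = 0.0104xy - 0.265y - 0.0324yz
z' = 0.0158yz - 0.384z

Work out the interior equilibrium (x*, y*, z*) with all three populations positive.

x* ≈ 129, y* ≈ 24.3, z* ≈ 33.3

From dz/dt = 0: 0.0158y* = 0.384, so y* = 24.3.
From dx/dt = 0: 1.03(1 - x*/523) = 0.0319·24.3, giving x* = 523·(1 - 0.753) = 129.
From dy/dt = 0: 0.0104·129 - 0.265 = 0.0324z*, so z* = 1.08/0.0324 = 33.3.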